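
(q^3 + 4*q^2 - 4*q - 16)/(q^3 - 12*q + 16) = (q + 2)/(q - 2)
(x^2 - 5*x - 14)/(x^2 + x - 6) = (x^2 - 5*x - 14)/(x^2 + x - 6)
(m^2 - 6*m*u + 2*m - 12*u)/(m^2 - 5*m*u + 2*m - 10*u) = (-m + 6*u)/(-m + 5*u)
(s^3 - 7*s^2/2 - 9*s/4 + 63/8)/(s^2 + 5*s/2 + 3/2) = (s^2 - 5*s + 21/4)/(s + 1)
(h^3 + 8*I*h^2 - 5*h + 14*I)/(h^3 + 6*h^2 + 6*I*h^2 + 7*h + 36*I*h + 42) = (h + 2*I)/(h + 6)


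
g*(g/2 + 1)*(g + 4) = g^3/2 + 3*g^2 + 4*g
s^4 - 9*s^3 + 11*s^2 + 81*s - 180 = (s - 5)*(s - 4)*(s - 3)*(s + 3)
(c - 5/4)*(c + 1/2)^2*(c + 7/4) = c^4 + 3*c^3/2 - 23*c^2/16 - 33*c/16 - 35/64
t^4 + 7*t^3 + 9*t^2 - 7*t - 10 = (t - 1)*(t + 1)*(t + 2)*(t + 5)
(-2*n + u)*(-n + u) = 2*n^2 - 3*n*u + u^2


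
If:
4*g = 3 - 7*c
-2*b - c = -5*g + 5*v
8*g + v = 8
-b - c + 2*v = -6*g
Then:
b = 209/41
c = -93/451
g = 501/451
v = -400/451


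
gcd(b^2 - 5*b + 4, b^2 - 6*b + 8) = b - 4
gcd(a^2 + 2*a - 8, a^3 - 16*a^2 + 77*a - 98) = a - 2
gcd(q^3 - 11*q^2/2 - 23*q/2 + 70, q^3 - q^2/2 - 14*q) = q^2 - q/2 - 14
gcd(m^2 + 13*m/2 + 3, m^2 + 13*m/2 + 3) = m^2 + 13*m/2 + 3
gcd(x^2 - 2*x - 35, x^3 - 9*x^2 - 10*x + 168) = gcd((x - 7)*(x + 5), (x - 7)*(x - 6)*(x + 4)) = x - 7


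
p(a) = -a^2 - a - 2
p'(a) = -2*a - 1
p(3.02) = -14.14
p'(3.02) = -7.04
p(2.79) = -12.57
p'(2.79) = -6.58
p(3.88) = -20.93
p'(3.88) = -8.76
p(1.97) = -7.85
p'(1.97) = -4.94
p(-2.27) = -4.88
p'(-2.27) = 3.54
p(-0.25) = -1.81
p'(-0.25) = -0.50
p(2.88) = -13.17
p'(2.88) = -6.76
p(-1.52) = -2.79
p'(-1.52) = 2.04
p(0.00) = -2.00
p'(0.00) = -1.00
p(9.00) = -92.00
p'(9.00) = -19.00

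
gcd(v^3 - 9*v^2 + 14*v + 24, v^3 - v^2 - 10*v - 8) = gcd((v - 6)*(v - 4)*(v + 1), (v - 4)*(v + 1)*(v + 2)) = v^2 - 3*v - 4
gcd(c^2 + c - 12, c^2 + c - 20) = 1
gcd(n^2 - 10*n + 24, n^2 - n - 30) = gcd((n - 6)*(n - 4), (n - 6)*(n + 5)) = n - 6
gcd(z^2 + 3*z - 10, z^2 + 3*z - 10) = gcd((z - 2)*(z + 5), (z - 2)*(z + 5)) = z^2 + 3*z - 10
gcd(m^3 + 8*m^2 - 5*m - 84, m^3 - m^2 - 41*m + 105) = m^2 + 4*m - 21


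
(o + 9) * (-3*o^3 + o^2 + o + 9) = -3*o^4 - 26*o^3 + 10*o^2 + 18*o + 81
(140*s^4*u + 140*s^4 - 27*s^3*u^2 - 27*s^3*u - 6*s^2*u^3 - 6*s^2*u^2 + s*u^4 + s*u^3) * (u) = 140*s^4*u^2 + 140*s^4*u - 27*s^3*u^3 - 27*s^3*u^2 - 6*s^2*u^4 - 6*s^2*u^3 + s*u^5 + s*u^4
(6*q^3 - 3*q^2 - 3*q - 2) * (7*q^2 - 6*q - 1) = 42*q^5 - 57*q^4 - 9*q^3 + 7*q^2 + 15*q + 2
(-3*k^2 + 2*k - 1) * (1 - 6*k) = 18*k^3 - 15*k^2 + 8*k - 1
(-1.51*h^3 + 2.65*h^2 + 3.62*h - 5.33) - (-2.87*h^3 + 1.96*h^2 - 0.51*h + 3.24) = 1.36*h^3 + 0.69*h^2 + 4.13*h - 8.57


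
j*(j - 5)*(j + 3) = j^3 - 2*j^2 - 15*j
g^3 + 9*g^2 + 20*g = g*(g + 4)*(g + 5)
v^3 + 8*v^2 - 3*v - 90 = (v - 3)*(v + 5)*(v + 6)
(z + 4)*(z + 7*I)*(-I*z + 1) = -I*z^3 + 8*z^2 - 4*I*z^2 + 32*z + 7*I*z + 28*I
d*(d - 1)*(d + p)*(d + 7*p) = d^4 + 8*d^3*p - d^3 + 7*d^2*p^2 - 8*d^2*p - 7*d*p^2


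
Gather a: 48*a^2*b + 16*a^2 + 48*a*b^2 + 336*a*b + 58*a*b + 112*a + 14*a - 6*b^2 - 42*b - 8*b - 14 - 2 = a^2*(48*b + 16) + a*(48*b^2 + 394*b + 126) - 6*b^2 - 50*b - 16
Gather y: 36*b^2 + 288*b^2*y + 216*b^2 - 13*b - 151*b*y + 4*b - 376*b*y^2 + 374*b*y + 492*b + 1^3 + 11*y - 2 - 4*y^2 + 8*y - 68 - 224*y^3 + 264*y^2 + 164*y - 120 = 252*b^2 + 483*b - 224*y^3 + y^2*(260 - 376*b) + y*(288*b^2 + 223*b + 183) - 189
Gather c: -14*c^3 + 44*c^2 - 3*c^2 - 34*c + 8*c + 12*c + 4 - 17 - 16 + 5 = -14*c^3 + 41*c^2 - 14*c - 24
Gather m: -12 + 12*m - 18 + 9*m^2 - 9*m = 9*m^2 + 3*m - 30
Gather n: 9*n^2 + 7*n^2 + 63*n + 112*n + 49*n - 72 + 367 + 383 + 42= 16*n^2 + 224*n + 720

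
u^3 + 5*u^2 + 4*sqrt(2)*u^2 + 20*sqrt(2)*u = u*(u + 5)*(u + 4*sqrt(2))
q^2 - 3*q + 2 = (q - 2)*(q - 1)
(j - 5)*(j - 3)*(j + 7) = j^3 - j^2 - 41*j + 105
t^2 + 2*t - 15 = (t - 3)*(t + 5)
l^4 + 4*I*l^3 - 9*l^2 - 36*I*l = l*(l - 3)*(l + 3)*(l + 4*I)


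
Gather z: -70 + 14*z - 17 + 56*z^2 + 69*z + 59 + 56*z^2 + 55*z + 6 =112*z^2 + 138*z - 22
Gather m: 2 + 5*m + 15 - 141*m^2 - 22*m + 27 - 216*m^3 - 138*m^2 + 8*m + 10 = -216*m^3 - 279*m^2 - 9*m + 54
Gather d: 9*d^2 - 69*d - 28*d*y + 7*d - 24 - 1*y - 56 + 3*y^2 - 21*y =9*d^2 + d*(-28*y - 62) + 3*y^2 - 22*y - 80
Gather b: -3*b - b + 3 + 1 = 4 - 4*b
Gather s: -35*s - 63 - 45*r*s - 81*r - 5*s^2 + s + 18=-81*r - 5*s^2 + s*(-45*r - 34) - 45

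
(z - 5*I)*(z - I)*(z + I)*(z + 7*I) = z^4 + 2*I*z^3 + 36*z^2 + 2*I*z + 35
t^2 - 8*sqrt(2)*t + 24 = (t - 6*sqrt(2))*(t - 2*sqrt(2))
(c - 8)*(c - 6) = c^2 - 14*c + 48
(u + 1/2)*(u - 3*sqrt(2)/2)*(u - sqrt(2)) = u^3 - 5*sqrt(2)*u^2/2 + u^2/2 - 5*sqrt(2)*u/4 + 3*u + 3/2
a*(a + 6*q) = a^2 + 6*a*q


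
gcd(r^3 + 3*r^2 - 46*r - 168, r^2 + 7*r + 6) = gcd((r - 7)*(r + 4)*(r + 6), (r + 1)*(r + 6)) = r + 6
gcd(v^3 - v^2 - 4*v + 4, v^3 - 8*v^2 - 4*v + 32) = v^2 - 4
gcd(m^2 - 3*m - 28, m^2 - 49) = m - 7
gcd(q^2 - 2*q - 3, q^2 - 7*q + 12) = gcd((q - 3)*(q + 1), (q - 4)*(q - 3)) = q - 3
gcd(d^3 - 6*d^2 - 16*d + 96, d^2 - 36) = d - 6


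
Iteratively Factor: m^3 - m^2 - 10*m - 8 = (m + 1)*(m^2 - 2*m - 8) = (m + 1)*(m + 2)*(m - 4)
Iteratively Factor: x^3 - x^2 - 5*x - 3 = (x - 3)*(x^2 + 2*x + 1) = (x - 3)*(x + 1)*(x + 1)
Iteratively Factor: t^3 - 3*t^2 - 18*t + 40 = (t - 5)*(t^2 + 2*t - 8) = (t - 5)*(t + 4)*(t - 2)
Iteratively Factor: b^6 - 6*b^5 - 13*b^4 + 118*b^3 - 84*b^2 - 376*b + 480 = (b - 3)*(b^5 - 3*b^4 - 22*b^3 + 52*b^2 + 72*b - 160) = (b - 3)*(b - 2)*(b^4 - b^3 - 24*b^2 + 4*b + 80) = (b - 3)*(b - 2)^2*(b^3 + b^2 - 22*b - 40) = (b - 3)*(b - 2)^2*(b + 4)*(b^2 - 3*b - 10) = (b - 3)*(b - 2)^2*(b + 2)*(b + 4)*(b - 5)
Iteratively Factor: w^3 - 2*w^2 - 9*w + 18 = (w - 3)*(w^2 + w - 6) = (w - 3)*(w + 3)*(w - 2)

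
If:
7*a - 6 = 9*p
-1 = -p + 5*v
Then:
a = 45*v/7 + 15/7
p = 5*v + 1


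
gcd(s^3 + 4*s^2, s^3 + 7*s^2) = s^2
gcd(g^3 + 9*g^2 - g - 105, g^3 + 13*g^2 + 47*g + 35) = g^2 + 12*g + 35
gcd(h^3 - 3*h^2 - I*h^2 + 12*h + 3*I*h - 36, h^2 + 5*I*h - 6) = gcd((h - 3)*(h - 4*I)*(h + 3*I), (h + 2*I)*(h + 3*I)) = h + 3*I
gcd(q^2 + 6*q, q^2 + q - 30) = q + 6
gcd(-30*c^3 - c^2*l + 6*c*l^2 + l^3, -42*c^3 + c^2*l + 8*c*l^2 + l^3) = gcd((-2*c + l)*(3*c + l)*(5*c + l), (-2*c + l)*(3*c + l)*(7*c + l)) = 6*c^2 - c*l - l^2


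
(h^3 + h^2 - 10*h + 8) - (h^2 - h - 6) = h^3 - 9*h + 14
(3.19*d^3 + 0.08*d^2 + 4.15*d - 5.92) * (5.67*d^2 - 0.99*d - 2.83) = 18.0873*d^5 - 2.7045*d^4 + 14.4236*d^3 - 37.9013*d^2 - 5.8837*d + 16.7536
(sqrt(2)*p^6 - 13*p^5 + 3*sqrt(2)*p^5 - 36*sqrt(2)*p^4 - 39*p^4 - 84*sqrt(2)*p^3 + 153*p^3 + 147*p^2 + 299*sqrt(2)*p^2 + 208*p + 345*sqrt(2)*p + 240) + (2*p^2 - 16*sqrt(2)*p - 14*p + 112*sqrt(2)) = sqrt(2)*p^6 - 13*p^5 + 3*sqrt(2)*p^5 - 36*sqrt(2)*p^4 - 39*p^4 - 84*sqrt(2)*p^3 + 153*p^3 + 149*p^2 + 299*sqrt(2)*p^2 + 194*p + 329*sqrt(2)*p + 112*sqrt(2) + 240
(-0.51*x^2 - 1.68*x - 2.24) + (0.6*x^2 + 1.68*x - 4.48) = 0.09*x^2 - 6.72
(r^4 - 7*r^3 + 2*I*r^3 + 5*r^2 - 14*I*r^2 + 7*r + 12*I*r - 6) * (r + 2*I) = r^5 - 7*r^4 + 4*I*r^4 + r^3 - 28*I*r^3 + 35*r^2 + 22*I*r^2 - 30*r + 14*I*r - 12*I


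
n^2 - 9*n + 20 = (n - 5)*(n - 4)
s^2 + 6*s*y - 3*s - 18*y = (s - 3)*(s + 6*y)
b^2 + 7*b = b*(b + 7)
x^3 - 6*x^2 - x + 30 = (x - 5)*(x - 3)*(x + 2)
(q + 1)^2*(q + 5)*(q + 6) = q^4 + 13*q^3 + 53*q^2 + 71*q + 30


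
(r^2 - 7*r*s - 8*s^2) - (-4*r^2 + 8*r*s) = 5*r^2 - 15*r*s - 8*s^2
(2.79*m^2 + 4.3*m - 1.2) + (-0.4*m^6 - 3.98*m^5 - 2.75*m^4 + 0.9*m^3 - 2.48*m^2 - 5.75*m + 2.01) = -0.4*m^6 - 3.98*m^5 - 2.75*m^4 + 0.9*m^3 + 0.31*m^2 - 1.45*m + 0.81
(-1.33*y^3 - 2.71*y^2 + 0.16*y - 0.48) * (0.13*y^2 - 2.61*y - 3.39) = -0.1729*y^5 + 3.119*y^4 + 11.6026*y^3 + 8.7069*y^2 + 0.7104*y + 1.6272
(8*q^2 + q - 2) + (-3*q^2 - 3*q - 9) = 5*q^2 - 2*q - 11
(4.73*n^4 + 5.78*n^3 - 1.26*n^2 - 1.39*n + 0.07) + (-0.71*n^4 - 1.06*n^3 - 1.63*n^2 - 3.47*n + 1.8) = 4.02*n^4 + 4.72*n^3 - 2.89*n^2 - 4.86*n + 1.87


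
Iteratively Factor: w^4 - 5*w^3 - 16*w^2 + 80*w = (w - 5)*(w^3 - 16*w) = (w - 5)*(w + 4)*(w^2 - 4*w) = (w - 5)*(w - 4)*(w + 4)*(w)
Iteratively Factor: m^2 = (m)*(m)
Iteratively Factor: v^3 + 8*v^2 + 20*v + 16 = (v + 2)*(v^2 + 6*v + 8) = (v + 2)*(v + 4)*(v + 2)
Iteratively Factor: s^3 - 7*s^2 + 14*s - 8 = (s - 2)*(s^2 - 5*s + 4) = (s - 4)*(s - 2)*(s - 1)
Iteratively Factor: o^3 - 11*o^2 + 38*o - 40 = (o - 2)*(o^2 - 9*o + 20) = (o - 5)*(o - 2)*(o - 4)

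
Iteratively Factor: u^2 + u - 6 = (u + 3)*(u - 2)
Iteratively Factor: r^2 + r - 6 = (r - 2)*(r + 3)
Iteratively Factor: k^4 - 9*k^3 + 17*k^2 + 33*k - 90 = (k - 3)*(k^3 - 6*k^2 - k + 30) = (k - 3)^2*(k^2 - 3*k - 10) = (k - 5)*(k - 3)^2*(k + 2)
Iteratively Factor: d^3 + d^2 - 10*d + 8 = (d - 2)*(d^2 + 3*d - 4) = (d - 2)*(d + 4)*(d - 1)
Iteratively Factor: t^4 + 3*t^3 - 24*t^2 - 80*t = (t)*(t^3 + 3*t^2 - 24*t - 80) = t*(t + 4)*(t^2 - t - 20) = t*(t + 4)^2*(t - 5)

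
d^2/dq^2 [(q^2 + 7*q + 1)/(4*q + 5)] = -198/(64*q^3 + 240*q^2 + 300*q + 125)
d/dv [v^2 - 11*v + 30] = 2*v - 11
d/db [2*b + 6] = 2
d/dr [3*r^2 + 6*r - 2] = 6*r + 6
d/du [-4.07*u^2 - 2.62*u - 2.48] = -8.14*u - 2.62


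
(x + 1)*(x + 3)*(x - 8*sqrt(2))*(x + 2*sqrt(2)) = x^4 - 6*sqrt(2)*x^3 + 4*x^3 - 24*sqrt(2)*x^2 - 29*x^2 - 128*x - 18*sqrt(2)*x - 96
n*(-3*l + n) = -3*l*n + n^2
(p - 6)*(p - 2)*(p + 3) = p^3 - 5*p^2 - 12*p + 36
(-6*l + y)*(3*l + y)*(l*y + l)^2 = -18*l^4*y^2 - 36*l^4*y - 18*l^4 - 3*l^3*y^3 - 6*l^3*y^2 - 3*l^3*y + l^2*y^4 + 2*l^2*y^3 + l^2*y^2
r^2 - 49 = (r - 7)*(r + 7)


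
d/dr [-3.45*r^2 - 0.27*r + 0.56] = -6.9*r - 0.27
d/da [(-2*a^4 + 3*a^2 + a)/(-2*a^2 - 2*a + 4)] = (2*a^5 + 3*a^4 - 8*a^3 - a^2 + 6*a + 1)/(a^4 + 2*a^3 - 3*a^2 - 4*a + 4)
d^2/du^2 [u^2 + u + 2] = 2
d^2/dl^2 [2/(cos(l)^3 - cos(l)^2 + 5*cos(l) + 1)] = 2*((23*cos(l) - 8*cos(2*l) + 9*cos(3*l))*(cos(l)^3 - cos(l)^2 + 5*cos(l) + 1)/4 + 2*(3*cos(l)^2 - 2*cos(l) + 5)^2*sin(l)^2)/(cos(l)^3 - cos(l)^2 + 5*cos(l) + 1)^3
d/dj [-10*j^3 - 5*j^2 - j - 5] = -30*j^2 - 10*j - 1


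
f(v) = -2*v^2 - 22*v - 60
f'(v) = -4*v - 22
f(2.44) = -125.59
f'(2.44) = -31.76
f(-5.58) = 0.49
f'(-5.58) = 0.32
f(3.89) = -175.84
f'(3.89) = -37.56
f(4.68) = -206.76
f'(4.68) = -40.72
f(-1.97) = -24.42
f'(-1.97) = -14.12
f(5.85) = -257.14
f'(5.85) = -45.40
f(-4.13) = -3.25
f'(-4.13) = -5.48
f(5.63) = -247.25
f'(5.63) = -44.52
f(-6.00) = 0.00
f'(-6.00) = 2.00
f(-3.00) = -12.00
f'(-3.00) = -10.00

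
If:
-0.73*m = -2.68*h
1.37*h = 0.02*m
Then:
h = 0.00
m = 0.00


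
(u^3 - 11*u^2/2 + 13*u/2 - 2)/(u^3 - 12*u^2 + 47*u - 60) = (2*u^2 - 3*u + 1)/(2*(u^2 - 8*u + 15))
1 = 1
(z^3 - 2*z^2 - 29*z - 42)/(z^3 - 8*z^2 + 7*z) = (z^2 + 5*z + 6)/(z*(z - 1))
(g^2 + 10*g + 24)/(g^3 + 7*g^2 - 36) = (g + 4)/(g^2 + g - 6)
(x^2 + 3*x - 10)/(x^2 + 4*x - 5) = (x - 2)/(x - 1)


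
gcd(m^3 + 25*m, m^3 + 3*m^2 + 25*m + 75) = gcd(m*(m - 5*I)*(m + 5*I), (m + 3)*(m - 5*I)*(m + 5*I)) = m^2 + 25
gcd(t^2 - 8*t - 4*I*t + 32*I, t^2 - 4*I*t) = t - 4*I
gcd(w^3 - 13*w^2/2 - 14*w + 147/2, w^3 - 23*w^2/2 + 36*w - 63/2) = w^2 - 10*w + 21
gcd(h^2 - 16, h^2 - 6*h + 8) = h - 4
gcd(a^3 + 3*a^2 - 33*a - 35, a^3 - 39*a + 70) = a^2 + 2*a - 35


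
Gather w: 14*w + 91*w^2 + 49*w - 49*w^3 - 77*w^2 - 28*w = -49*w^3 + 14*w^2 + 35*w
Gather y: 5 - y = 5 - y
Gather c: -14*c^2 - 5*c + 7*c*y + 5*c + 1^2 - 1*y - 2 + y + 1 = -14*c^2 + 7*c*y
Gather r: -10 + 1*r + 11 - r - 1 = 0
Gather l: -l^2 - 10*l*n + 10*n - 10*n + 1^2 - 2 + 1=-l^2 - 10*l*n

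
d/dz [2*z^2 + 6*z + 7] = 4*z + 6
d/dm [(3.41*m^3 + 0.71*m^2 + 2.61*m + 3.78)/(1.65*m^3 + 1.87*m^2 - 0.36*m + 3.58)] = (3.5527136788005e-15*m^5 + 5.2052*m^4 - 11.0682*m^3 + 12.7761*m^2 - 9.0536*m + 10.7046)/(2.7225*m^6 + 6.171*m^5 + 2.3089*m^4 + 10.4676*m^3 + 13.5188*m^2 - 2.5776*m + 12.8164)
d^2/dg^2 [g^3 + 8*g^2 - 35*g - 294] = 6*g + 16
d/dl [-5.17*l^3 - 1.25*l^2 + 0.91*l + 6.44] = -15.51*l^2 - 2.5*l + 0.91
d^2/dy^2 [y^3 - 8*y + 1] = 6*y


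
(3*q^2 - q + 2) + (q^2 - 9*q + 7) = 4*q^2 - 10*q + 9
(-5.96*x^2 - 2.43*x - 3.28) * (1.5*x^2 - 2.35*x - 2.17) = -8.94*x^4 + 10.361*x^3 + 13.7237*x^2 + 12.9811*x + 7.1176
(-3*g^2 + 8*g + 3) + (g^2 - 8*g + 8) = 11 - 2*g^2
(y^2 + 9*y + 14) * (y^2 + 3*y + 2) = y^4 + 12*y^3 + 43*y^2 + 60*y + 28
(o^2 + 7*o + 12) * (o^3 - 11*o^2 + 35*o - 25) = o^5 - 4*o^4 - 30*o^3 + 88*o^2 + 245*o - 300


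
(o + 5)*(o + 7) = o^2 + 12*o + 35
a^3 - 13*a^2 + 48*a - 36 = (a - 6)^2*(a - 1)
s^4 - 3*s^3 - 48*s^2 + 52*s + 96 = (s - 8)*(s - 2)*(s + 1)*(s + 6)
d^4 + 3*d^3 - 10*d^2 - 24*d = d*(d - 3)*(d + 2)*(d + 4)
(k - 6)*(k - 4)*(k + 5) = k^3 - 5*k^2 - 26*k + 120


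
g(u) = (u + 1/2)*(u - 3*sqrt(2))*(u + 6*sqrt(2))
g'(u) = (u + 1/2)*(u - 3*sqrt(2)) + (u + 1/2)*(u + 6*sqrt(2)) + (u - 3*sqrt(2))*(u + 6*sqrt(2)) = 3*u^2 + u + 6*sqrt(2)*u - 36 + 3*sqrt(2)/2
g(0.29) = -27.40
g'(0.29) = -30.88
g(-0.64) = 5.36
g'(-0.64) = -38.72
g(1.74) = -57.32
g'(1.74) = -8.29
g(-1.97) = 59.50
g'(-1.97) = -40.92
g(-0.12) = -13.87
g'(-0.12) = -34.97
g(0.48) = -33.06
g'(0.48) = -28.63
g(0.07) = -20.35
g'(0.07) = -33.20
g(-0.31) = -7.07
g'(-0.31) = -36.53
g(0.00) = -18.00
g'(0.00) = -33.88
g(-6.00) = 140.01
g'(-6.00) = 17.21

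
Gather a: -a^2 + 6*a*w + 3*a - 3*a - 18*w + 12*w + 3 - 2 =-a^2 + 6*a*w - 6*w + 1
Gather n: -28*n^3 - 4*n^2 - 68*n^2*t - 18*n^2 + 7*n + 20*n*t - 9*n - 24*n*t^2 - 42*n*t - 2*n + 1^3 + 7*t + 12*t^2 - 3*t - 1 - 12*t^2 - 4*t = -28*n^3 + n^2*(-68*t - 22) + n*(-24*t^2 - 22*t - 4)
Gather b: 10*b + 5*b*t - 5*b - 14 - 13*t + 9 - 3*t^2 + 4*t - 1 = b*(5*t + 5) - 3*t^2 - 9*t - 6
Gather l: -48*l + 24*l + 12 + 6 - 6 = 12 - 24*l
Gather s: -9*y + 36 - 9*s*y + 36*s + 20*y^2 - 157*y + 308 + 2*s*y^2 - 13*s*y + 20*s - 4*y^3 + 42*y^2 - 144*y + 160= s*(2*y^2 - 22*y + 56) - 4*y^3 + 62*y^2 - 310*y + 504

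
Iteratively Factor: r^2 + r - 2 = (r + 2)*(r - 1)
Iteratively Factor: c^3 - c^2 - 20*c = (c - 5)*(c^2 + 4*c) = c*(c - 5)*(c + 4)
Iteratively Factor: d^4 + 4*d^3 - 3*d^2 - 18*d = (d)*(d^3 + 4*d^2 - 3*d - 18) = d*(d + 3)*(d^2 + d - 6) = d*(d + 3)^2*(d - 2)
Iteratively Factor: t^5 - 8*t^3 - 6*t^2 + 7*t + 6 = (t - 1)*(t^4 + t^3 - 7*t^2 - 13*t - 6) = (t - 1)*(t + 1)*(t^3 - 7*t - 6) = (t - 3)*(t - 1)*(t + 1)*(t^2 + 3*t + 2) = (t - 3)*(t - 1)*(t + 1)^2*(t + 2)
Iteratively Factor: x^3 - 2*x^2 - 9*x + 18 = (x + 3)*(x^2 - 5*x + 6) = (x - 2)*(x + 3)*(x - 3)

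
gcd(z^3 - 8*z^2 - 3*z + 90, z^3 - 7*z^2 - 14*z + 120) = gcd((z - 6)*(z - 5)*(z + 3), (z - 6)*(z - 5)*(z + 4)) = z^2 - 11*z + 30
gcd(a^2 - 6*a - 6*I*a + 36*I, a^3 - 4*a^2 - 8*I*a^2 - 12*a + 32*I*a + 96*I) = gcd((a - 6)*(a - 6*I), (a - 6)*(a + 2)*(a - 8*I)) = a - 6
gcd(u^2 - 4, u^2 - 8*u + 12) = u - 2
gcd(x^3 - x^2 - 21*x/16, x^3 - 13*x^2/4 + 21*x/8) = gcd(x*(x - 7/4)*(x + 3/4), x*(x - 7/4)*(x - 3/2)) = x^2 - 7*x/4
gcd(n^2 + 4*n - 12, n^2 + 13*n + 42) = n + 6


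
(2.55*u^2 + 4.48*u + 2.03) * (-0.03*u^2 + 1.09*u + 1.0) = -0.0765*u^4 + 2.6451*u^3 + 7.3723*u^2 + 6.6927*u + 2.03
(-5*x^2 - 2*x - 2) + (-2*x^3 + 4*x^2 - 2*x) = -2*x^3 - x^2 - 4*x - 2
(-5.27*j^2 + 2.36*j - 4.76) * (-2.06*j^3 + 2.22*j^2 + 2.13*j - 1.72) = 10.8562*j^5 - 16.561*j^4 + 3.8197*j^3 + 3.524*j^2 - 14.198*j + 8.1872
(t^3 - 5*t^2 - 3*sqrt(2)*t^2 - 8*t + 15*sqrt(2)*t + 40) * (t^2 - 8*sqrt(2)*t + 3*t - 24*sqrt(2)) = t^5 - 11*sqrt(2)*t^4 - 2*t^4 + 25*t^3 + 22*sqrt(2)*t^3 - 80*t^2 + 229*sqrt(2)*t^2 - 600*t - 128*sqrt(2)*t - 960*sqrt(2)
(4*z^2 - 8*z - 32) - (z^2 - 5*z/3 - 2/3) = 3*z^2 - 19*z/3 - 94/3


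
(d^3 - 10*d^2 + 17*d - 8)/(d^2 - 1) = (d^2 - 9*d + 8)/(d + 1)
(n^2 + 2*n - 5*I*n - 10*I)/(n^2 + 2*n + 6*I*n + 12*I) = (n - 5*I)/(n + 6*I)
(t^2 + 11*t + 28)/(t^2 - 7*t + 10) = (t^2 + 11*t + 28)/(t^2 - 7*t + 10)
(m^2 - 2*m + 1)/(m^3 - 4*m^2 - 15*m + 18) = (m - 1)/(m^2 - 3*m - 18)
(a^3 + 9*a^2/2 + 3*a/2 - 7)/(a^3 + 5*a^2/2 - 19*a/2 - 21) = (a - 1)/(a - 3)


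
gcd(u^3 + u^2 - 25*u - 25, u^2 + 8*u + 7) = u + 1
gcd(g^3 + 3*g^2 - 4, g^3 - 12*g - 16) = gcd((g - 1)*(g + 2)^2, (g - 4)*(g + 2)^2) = g^2 + 4*g + 4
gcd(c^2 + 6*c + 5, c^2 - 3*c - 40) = c + 5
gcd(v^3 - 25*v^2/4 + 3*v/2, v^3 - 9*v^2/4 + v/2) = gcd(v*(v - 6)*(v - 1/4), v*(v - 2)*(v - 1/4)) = v^2 - v/4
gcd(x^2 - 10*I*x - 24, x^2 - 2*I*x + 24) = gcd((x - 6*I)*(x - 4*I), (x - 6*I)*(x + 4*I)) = x - 6*I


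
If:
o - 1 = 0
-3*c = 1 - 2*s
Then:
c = 2*s/3 - 1/3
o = 1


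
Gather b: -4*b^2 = -4*b^2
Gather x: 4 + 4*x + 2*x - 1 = 6*x + 3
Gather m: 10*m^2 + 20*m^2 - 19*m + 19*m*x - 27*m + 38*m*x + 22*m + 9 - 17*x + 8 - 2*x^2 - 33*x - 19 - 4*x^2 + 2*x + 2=30*m^2 + m*(57*x - 24) - 6*x^2 - 48*x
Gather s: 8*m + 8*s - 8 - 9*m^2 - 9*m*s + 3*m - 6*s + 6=-9*m^2 + 11*m + s*(2 - 9*m) - 2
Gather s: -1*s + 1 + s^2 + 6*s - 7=s^2 + 5*s - 6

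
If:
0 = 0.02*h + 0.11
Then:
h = -5.50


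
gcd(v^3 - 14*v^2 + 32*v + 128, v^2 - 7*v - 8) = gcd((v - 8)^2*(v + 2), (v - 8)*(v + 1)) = v - 8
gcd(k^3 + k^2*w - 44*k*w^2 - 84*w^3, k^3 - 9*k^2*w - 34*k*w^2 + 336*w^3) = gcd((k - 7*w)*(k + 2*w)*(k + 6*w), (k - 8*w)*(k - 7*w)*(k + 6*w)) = -k^2 + k*w + 42*w^2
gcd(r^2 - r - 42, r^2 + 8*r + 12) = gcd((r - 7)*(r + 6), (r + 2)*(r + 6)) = r + 6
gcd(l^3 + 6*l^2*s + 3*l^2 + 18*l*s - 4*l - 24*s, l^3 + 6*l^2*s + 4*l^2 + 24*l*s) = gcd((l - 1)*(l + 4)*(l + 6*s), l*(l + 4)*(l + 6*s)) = l^2 + 6*l*s + 4*l + 24*s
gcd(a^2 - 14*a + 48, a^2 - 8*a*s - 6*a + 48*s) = a - 6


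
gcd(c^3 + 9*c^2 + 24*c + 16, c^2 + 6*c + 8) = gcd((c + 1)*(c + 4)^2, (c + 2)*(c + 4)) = c + 4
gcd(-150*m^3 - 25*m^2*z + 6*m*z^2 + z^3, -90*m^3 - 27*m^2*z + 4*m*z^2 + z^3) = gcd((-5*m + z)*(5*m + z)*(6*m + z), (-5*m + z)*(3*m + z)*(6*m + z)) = -30*m^2 + m*z + z^2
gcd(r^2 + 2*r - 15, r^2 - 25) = r + 5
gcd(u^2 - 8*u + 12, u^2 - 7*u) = 1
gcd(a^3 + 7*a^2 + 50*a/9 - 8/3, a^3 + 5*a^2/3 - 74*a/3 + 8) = a^2 + 17*a/3 - 2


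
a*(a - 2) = a^2 - 2*a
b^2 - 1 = (b - 1)*(b + 1)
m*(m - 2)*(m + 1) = m^3 - m^2 - 2*m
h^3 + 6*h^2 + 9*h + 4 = (h + 1)^2*(h + 4)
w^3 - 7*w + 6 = (w - 2)*(w - 1)*(w + 3)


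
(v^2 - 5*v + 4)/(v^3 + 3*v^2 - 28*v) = (v - 1)/(v*(v + 7))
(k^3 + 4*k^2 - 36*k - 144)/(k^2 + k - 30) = (k^2 - 2*k - 24)/(k - 5)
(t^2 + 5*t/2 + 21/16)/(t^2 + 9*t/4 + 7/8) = (4*t + 3)/(2*(2*t + 1))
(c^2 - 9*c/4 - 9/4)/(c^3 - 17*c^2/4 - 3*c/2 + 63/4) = (4*c + 3)/(4*c^2 - 5*c - 21)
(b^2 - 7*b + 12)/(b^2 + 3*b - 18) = (b - 4)/(b + 6)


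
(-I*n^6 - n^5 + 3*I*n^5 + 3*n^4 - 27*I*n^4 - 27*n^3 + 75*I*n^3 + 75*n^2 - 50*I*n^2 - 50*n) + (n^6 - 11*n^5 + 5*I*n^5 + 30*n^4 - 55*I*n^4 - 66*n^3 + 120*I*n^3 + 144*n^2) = n^6 - I*n^6 - 12*n^5 + 8*I*n^5 + 33*n^4 - 82*I*n^4 - 93*n^3 + 195*I*n^3 + 219*n^2 - 50*I*n^2 - 50*n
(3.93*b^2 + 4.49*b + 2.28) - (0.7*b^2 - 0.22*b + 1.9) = 3.23*b^2 + 4.71*b + 0.38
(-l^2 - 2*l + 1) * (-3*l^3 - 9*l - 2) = 3*l^5 + 6*l^4 + 6*l^3 + 20*l^2 - 5*l - 2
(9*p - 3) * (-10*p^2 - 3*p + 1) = -90*p^3 + 3*p^2 + 18*p - 3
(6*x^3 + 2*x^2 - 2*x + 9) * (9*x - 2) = 54*x^4 + 6*x^3 - 22*x^2 + 85*x - 18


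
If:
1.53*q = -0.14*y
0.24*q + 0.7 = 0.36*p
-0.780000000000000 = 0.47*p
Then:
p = -1.66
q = -5.41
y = 59.08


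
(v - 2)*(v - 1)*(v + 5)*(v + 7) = v^4 + 9*v^3 + v^2 - 81*v + 70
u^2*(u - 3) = u^3 - 3*u^2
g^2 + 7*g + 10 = (g + 2)*(g + 5)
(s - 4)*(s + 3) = s^2 - s - 12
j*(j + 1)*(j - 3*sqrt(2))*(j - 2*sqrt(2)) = j^4 - 5*sqrt(2)*j^3 + j^3 - 5*sqrt(2)*j^2 + 12*j^2 + 12*j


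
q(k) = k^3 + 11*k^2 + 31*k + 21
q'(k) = 3*k^2 + 22*k + 31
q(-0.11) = 17.72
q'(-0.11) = 28.62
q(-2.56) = -3.05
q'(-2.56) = -5.66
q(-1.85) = -5.03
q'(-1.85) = 0.57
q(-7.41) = -11.59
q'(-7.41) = 32.70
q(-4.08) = 9.71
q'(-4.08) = -8.82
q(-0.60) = 6.14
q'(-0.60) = 18.88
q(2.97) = 236.30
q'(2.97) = 122.80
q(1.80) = 118.27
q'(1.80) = 80.32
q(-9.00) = -96.00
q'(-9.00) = 76.00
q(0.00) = 21.00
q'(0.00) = 31.00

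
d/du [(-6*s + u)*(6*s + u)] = 2*u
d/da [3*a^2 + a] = 6*a + 1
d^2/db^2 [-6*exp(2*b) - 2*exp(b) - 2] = (-24*exp(b) - 2)*exp(b)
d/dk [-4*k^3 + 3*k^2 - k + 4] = -12*k^2 + 6*k - 1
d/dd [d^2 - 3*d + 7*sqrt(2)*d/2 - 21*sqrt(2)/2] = 2*d - 3 + 7*sqrt(2)/2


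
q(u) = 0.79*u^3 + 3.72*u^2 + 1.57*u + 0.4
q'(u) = 2.37*u^2 + 7.44*u + 1.57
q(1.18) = 8.73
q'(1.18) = 13.65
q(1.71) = 17.91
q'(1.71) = 21.22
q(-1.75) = 4.81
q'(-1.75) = -4.19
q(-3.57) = 6.26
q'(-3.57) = 5.21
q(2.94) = 57.25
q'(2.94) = 43.93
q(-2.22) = 6.60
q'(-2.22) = -3.27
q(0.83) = 4.72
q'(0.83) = 9.38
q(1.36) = 11.40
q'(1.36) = 16.07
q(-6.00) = -45.74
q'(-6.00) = 42.25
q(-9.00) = -288.32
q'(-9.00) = 126.58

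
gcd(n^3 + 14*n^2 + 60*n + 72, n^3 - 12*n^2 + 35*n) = 1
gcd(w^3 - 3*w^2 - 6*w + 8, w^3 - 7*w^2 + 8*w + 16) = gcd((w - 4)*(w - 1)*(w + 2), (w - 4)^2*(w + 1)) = w - 4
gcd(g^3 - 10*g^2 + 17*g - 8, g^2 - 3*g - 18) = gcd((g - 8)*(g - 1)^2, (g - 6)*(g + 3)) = 1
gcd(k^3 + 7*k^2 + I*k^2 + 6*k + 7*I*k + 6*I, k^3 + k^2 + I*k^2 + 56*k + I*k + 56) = k + 1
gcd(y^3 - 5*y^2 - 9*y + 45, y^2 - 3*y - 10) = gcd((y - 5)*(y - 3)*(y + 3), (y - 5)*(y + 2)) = y - 5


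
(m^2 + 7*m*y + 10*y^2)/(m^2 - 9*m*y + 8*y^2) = (m^2 + 7*m*y + 10*y^2)/(m^2 - 9*m*y + 8*y^2)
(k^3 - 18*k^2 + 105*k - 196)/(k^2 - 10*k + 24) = (k^2 - 14*k + 49)/(k - 6)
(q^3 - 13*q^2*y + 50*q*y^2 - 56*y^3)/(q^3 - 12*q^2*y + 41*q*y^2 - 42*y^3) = (-q + 4*y)/(-q + 3*y)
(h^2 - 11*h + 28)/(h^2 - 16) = (h - 7)/(h + 4)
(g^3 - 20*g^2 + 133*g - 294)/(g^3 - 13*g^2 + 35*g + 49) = (g - 6)/(g + 1)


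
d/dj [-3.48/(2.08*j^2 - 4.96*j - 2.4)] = (14.4768*j - 17.2608)/(-2.08*j^2 + 4.96*j + 2.4)^2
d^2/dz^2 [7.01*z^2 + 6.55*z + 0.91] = 14.0200000000000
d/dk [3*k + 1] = 3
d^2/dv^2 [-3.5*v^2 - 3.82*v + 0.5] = -7.00000000000000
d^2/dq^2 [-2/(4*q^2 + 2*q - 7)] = 16*(4*q^2 + 2*q - (4*q + 1)^2 - 7)/(4*q^2 + 2*q - 7)^3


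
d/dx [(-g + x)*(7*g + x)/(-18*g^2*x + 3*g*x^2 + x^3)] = (2*x*(3*g + x)*(-18*g^2 + 3*g*x + x^2) + 3*(g - x)*(7*g + x)*(-6*g^2 + 2*g*x + x^2))/(x^2*(-18*g^2 + 3*g*x + x^2)^2)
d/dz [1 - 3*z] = -3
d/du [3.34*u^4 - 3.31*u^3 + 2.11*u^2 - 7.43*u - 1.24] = 13.36*u^3 - 9.93*u^2 + 4.22*u - 7.43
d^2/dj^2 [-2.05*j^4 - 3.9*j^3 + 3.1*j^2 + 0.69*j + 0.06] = -24.6*j^2 - 23.4*j + 6.2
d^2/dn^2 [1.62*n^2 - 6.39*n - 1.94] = 3.24000000000000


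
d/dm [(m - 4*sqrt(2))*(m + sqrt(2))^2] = 3*m^2 - 4*sqrt(2)*m - 14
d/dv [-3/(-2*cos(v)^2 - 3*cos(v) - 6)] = 3*(4*cos(v) + 3)*sin(v)/(3*cos(v) + cos(2*v) + 7)^2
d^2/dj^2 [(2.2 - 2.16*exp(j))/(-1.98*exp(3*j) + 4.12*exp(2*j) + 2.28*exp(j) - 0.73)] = (33.872256*exp(6*j) - 130.485168*exp(5*j) + 273.08304*exp(4*j) - 190.388368*exp(3*j) + 5.59965600000001*exp(2*j) - 34.308256*exp(j) - 2.510616)*exp(j)/(7.762392*exp(9*j) - 48.456144*exp(8*j) + 74.0124*exp(7*j) + 50.247116*exp(6*j) - 120.956688*exp(5*j) - 46.85136*exp(4*j) + 32.457042*exp(3*j) + 4.797852*exp(2*j) - 3.645036*exp(j) + 0.389017)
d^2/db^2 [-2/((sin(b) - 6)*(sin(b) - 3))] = 2*(4*sin(b)^4 - 27*sin(b)^3 + 3*sin(b)^2 + 216*sin(b) - 126)/((sin(b) - 6)^3*(sin(b) - 3)^3)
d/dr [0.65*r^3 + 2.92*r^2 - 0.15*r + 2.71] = 1.95*r^2 + 5.84*r - 0.15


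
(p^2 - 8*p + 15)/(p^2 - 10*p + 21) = (p - 5)/(p - 7)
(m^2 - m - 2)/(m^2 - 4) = (m + 1)/(m + 2)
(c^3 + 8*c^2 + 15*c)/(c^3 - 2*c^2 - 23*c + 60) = c*(c + 3)/(c^2 - 7*c + 12)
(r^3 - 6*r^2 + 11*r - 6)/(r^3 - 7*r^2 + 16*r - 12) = (r - 1)/(r - 2)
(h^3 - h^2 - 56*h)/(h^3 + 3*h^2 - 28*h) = (h - 8)/(h - 4)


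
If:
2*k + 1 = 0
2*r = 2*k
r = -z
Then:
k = -1/2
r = -1/2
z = 1/2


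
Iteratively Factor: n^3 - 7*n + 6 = (n - 2)*(n^2 + 2*n - 3) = (n - 2)*(n - 1)*(n + 3)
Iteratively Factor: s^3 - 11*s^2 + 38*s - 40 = (s - 2)*(s^2 - 9*s + 20) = (s - 4)*(s - 2)*(s - 5)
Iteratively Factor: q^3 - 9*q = (q + 3)*(q^2 - 3*q) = (q - 3)*(q + 3)*(q)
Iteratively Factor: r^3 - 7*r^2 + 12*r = (r)*(r^2 - 7*r + 12) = r*(r - 4)*(r - 3)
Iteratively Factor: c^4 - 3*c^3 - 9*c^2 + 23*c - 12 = (c - 1)*(c^3 - 2*c^2 - 11*c + 12) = (c - 1)*(c + 3)*(c^2 - 5*c + 4) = (c - 1)^2*(c + 3)*(c - 4)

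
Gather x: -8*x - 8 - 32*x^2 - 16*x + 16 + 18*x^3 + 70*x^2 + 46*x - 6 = 18*x^3 + 38*x^2 + 22*x + 2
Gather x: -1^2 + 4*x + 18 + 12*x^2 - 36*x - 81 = 12*x^2 - 32*x - 64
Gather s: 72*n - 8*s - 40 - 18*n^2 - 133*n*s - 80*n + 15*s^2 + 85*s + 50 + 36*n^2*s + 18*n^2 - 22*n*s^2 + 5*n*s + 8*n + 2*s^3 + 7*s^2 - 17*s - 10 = 2*s^3 + s^2*(22 - 22*n) + s*(36*n^2 - 128*n + 60)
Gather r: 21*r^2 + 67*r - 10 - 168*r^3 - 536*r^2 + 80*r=-168*r^3 - 515*r^2 + 147*r - 10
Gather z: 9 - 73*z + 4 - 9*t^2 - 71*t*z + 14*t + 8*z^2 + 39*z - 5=-9*t^2 + 14*t + 8*z^2 + z*(-71*t - 34) + 8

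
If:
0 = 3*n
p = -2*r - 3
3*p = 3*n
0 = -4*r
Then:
No Solution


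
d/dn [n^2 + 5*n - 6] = 2*n + 5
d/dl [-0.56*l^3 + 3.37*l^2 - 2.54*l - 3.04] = -1.68*l^2 + 6.74*l - 2.54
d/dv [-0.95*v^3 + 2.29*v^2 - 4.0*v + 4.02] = -2.85*v^2 + 4.58*v - 4.0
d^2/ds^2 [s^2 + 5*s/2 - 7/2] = 2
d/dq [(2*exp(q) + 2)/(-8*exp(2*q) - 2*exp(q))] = (4*exp(2*q) + 8*exp(q) + 1)*exp(-q)/(16*exp(2*q) + 8*exp(q) + 1)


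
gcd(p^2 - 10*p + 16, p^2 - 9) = 1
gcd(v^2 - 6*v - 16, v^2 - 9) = 1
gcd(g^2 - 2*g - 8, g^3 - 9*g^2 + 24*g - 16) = g - 4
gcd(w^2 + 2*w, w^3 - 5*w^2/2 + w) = w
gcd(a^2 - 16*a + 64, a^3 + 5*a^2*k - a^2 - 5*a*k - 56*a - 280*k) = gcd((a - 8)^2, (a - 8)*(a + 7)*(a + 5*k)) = a - 8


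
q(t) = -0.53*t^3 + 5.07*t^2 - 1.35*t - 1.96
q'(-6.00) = -119.43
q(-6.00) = 303.14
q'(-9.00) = -221.40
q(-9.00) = 807.23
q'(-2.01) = -28.16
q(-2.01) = 25.54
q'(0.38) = 2.27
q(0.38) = -1.77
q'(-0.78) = -10.23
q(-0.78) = 2.43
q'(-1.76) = -24.12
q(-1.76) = 19.01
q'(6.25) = -0.08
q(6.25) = 58.25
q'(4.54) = 11.91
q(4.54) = 46.82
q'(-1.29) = -17.08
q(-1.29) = 9.36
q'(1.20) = 8.53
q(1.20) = 2.80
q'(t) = -1.59*t^2 + 10.14*t - 1.35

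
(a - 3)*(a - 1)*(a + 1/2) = a^3 - 7*a^2/2 + a + 3/2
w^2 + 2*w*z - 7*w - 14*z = (w - 7)*(w + 2*z)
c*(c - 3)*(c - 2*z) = c^3 - 2*c^2*z - 3*c^2 + 6*c*z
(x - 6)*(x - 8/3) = x^2 - 26*x/3 + 16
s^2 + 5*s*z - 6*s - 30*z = (s - 6)*(s + 5*z)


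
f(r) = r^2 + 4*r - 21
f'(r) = 2*r + 4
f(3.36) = 3.73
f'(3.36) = 10.72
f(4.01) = 11.12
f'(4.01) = 12.02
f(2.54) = -4.39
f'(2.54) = 9.08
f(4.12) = 12.45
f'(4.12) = 12.24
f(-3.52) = -22.69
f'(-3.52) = -3.04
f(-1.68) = -24.90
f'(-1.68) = 0.64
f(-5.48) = -12.89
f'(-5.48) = -6.96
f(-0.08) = -21.31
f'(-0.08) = 3.84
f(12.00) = 171.00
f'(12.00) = 28.00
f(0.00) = -21.00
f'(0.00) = 4.00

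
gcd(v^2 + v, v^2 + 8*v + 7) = v + 1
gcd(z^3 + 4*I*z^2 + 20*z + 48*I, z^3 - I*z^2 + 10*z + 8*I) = z^2 - 2*I*z + 8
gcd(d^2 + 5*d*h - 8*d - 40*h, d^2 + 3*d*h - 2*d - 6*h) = 1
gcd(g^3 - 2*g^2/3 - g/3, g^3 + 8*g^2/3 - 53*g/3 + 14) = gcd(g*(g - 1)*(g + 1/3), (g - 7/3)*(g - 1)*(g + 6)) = g - 1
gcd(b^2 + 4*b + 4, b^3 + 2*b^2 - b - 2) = b + 2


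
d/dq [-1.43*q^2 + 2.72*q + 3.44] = 2.72 - 2.86*q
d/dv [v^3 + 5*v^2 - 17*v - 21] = 3*v^2 + 10*v - 17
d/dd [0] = 0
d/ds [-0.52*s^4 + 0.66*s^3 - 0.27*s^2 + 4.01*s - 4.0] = -2.08*s^3 + 1.98*s^2 - 0.54*s + 4.01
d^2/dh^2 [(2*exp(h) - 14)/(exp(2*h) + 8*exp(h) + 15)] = 2*(exp(4*h) - 36*exp(3*h) - 258*exp(2*h) - 148*exp(h) + 1065)*exp(h)/(exp(6*h) + 24*exp(5*h) + 237*exp(4*h) + 1232*exp(3*h) + 3555*exp(2*h) + 5400*exp(h) + 3375)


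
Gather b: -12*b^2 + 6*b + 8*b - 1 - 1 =-12*b^2 + 14*b - 2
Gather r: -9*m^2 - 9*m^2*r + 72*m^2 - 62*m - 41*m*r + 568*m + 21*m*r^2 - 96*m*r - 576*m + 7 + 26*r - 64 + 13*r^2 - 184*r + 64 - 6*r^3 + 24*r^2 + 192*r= 63*m^2 - 70*m - 6*r^3 + r^2*(21*m + 37) + r*(-9*m^2 - 137*m + 34) + 7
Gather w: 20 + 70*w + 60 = 70*w + 80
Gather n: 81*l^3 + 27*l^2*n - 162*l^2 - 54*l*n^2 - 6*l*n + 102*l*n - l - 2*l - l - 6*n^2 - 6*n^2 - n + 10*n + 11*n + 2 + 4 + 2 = 81*l^3 - 162*l^2 - 4*l + n^2*(-54*l - 12) + n*(27*l^2 + 96*l + 20) + 8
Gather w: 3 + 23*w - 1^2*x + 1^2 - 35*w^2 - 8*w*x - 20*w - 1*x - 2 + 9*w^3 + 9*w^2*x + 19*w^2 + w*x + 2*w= 9*w^3 + w^2*(9*x - 16) + w*(5 - 7*x) - 2*x + 2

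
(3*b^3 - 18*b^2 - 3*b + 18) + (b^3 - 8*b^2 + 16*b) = 4*b^3 - 26*b^2 + 13*b + 18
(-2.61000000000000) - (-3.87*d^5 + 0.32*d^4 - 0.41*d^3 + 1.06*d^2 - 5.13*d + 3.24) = 3.87*d^5 - 0.32*d^4 + 0.41*d^3 - 1.06*d^2 + 5.13*d - 5.85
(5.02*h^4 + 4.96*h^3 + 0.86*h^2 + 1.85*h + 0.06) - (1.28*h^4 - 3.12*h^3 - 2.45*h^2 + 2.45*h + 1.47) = 3.74*h^4 + 8.08*h^3 + 3.31*h^2 - 0.6*h - 1.41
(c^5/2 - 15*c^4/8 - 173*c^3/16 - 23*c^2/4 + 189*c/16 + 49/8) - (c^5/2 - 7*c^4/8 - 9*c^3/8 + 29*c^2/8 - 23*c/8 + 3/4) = -c^4 - 155*c^3/16 - 75*c^2/8 + 235*c/16 + 43/8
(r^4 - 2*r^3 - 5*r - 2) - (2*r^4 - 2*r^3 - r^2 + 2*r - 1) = -r^4 + r^2 - 7*r - 1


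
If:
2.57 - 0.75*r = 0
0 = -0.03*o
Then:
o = 0.00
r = 3.43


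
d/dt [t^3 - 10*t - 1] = 3*t^2 - 10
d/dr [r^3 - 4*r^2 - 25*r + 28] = 3*r^2 - 8*r - 25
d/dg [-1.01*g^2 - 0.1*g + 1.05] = -2.02*g - 0.1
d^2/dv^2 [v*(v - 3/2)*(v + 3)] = 6*v + 3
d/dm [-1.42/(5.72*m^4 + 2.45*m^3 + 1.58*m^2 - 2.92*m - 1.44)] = (32.4896*m^3 + 10.437*m^2 + 4.4872*m - 4.1464)/(5.72*m^4 + 2.45*m^3 + 1.58*m^2 - 2.92*m - 1.44)^2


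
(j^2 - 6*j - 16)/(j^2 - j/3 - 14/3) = 3*(j - 8)/(3*j - 7)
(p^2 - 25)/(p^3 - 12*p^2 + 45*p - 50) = (p + 5)/(p^2 - 7*p + 10)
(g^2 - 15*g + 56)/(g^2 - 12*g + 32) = (g - 7)/(g - 4)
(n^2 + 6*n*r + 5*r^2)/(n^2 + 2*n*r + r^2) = (n + 5*r)/(n + r)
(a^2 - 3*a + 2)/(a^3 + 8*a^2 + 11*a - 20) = (a - 2)/(a^2 + 9*a + 20)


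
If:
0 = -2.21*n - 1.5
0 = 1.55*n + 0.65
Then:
No Solution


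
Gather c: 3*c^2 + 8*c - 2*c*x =3*c^2 + c*(8 - 2*x)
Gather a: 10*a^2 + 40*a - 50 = 10*a^2 + 40*a - 50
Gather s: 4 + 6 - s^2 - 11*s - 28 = -s^2 - 11*s - 18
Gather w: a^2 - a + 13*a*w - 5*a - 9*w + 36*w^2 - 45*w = a^2 - 6*a + 36*w^2 + w*(13*a - 54)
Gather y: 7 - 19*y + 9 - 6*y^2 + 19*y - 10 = 6 - 6*y^2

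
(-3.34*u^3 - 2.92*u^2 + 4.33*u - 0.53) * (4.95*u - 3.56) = -16.533*u^4 - 2.5636*u^3 + 31.8287*u^2 - 18.0383*u + 1.8868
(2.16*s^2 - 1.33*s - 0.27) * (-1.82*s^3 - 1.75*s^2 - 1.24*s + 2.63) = -3.9312*s^5 - 1.3594*s^4 + 0.1405*s^3 + 7.8025*s^2 - 3.1631*s - 0.7101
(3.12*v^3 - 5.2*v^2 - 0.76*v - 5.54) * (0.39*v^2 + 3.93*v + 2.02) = 1.2168*v^5 + 10.2336*v^4 - 14.43*v^3 - 15.6514*v^2 - 23.3074*v - 11.1908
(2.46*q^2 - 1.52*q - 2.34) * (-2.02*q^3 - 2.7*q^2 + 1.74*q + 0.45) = -4.9692*q^5 - 3.5716*q^4 + 13.1112*q^3 + 4.7802*q^2 - 4.7556*q - 1.053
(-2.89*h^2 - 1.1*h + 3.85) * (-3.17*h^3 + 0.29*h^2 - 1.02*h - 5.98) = 9.1613*h^5 + 2.6489*h^4 - 9.5757*h^3 + 19.5207*h^2 + 2.651*h - 23.023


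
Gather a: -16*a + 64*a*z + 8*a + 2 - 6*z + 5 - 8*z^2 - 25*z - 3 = a*(64*z - 8) - 8*z^2 - 31*z + 4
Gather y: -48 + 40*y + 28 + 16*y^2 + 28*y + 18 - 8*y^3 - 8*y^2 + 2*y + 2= -8*y^3 + 8*y^2 + 70*y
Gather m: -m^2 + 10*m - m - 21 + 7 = -m^2 + 9*m - 14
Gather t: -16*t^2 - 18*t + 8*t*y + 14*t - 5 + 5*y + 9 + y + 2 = -16*t^2 + t*(8*y - 4) + 6*y + 6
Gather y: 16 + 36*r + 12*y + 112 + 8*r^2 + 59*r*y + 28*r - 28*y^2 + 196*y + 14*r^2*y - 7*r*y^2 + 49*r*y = 8*r^2 + 64*r + y^2*(-7*r - 28) + y*(14*r^2 + 108*r + 208) + 128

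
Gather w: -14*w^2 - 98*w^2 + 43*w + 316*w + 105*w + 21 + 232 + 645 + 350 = -112*w^2 + 464*w + 1248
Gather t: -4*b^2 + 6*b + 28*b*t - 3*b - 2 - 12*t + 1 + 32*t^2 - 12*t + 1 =-4*b^2 + 3*b + 32*t^2 + t*(28*b - 24)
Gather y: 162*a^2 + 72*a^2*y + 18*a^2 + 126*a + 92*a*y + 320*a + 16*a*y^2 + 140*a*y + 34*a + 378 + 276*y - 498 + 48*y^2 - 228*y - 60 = 180*a^2 + 480*a + y^2*(16*a + 48) + y*(72*a^2 + 232*a + 48) - 180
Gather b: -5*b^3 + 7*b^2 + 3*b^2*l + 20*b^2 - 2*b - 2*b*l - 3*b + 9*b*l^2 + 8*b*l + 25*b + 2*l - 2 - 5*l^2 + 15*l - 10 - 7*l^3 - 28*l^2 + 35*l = -5*b^3 + b^2*(3*l + 27) + b*(9*l^2 + 6*l + 20) - 7*l^3 - 33*l^2 + 52*l - 12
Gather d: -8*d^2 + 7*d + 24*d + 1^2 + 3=-8*d^2 + 31*d + 4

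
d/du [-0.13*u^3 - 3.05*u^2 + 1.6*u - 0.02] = -0.39*u^2 - 6.1*u + 1.6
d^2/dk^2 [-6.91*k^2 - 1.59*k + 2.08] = -13.8200000000000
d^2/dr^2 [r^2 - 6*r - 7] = 2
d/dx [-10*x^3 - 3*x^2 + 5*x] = -30*x^2 - 6*x + 5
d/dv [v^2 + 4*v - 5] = 2*v + 4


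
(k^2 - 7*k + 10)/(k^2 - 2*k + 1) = (k^2 - 7*k + 10)/(k^2 - 2*k + 1)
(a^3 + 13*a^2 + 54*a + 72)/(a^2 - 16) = (a^2 + 9*a + 18)/(a - 4)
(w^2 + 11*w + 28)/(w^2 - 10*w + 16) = (w^2 + 11*w + 28)/(w^2 - 10*w + 16)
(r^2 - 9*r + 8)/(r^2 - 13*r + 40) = (r - 1)/(r - 5)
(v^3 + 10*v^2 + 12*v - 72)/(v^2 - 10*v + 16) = (v^2 + 12*v + 36)/(v - 8)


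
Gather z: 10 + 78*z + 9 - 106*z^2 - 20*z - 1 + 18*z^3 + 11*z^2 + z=18*z^3 - 95*z^2 + 59*z + 18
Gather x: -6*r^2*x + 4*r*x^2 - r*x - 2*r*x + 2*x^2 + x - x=x^2*(4*r + 2) + x*(-6*r^2 - 3*r)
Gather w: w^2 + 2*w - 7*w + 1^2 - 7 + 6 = w^2 - 5*w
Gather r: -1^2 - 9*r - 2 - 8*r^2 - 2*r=-8*r^2 - 11*r - 3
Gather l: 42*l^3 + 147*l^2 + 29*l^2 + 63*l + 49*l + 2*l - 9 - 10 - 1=42*l^3 + 176*l^2 + 114*l - 20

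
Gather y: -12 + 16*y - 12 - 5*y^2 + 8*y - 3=-5*y^2 + 24*y - 27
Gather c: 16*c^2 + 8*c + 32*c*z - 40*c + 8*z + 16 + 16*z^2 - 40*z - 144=16*c^2 + c*(32*z - 32) + 16*z^2 - 32*z - 128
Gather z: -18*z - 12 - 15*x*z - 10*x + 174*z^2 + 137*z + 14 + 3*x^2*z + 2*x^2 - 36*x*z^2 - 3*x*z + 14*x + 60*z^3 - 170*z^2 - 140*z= 2*x^2 + 4*x + 60*z^3 + z^2*(4 - 36*x) + z*(3*x^2 - 18*x - 21) + 2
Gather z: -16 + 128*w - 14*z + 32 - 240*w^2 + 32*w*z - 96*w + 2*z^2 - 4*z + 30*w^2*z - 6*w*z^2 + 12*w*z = -240*w^2 + 32*w + z^2*(2 - 6*w) + z*(30*w^2 + 44*w - 18) + 16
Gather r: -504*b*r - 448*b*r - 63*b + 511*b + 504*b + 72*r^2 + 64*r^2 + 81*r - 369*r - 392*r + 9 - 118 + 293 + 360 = 952*b + 136*r^2 + r*(-952*b - 680) + 544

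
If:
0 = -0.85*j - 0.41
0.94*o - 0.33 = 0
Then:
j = -0.48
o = 0.35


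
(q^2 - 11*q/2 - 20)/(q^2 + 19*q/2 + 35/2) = (q - 8)/(q + 7)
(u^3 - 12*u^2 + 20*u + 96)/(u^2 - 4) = (u^2 - 14*u + 48)/(u - 2)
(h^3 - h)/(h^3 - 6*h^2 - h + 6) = h/(h - 6)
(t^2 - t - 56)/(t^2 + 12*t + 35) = (t - 8)/(t + 5)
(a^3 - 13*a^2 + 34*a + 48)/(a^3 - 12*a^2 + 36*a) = (a^2 - 7*a - 8)/(a*(a - 6))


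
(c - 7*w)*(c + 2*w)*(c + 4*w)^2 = c^4 + 3*c^3*w - 38*c^2*w^2 - 192*c*w^3 - 224*w^4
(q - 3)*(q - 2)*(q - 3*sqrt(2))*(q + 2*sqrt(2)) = q^4 - 5*q^3 - sqrt(2)*q^3 - 6*q^2 + 5*sqrt(2)*q^2 - 6*sqrt(2)*q + 60*q - 72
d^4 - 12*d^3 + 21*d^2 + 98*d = d*(d - 7)^2*(d + 2)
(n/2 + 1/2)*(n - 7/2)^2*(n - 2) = n^4/2 - 4*n^3 + 69*n^2/8 + 7*n/8 - 49/4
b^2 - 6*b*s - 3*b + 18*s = (b - 3)*(b - 6*s)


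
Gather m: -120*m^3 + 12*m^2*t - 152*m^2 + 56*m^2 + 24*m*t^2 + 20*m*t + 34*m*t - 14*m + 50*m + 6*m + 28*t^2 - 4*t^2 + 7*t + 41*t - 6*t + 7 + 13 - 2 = -120*m^3 + m^2*(12*t - 96) + m*(24*t^2 + 54*t + 42) + 24*t^2 + 42*t + 18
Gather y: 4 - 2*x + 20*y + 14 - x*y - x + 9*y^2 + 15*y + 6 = -3*x + 9*y^2 + y*(35 - x) + 24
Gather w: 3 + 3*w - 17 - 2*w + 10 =w - 4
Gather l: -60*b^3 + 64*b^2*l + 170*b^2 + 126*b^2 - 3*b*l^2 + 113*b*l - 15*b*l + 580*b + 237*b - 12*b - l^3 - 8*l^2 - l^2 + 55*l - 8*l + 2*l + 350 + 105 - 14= -60*b^3 + 296*b^2 + 805*b - l^3 + l^2*(-3*b - 9) + l*(64*b^2 + 98*b + 49) + 441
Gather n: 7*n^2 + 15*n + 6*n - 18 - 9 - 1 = 7*n^2 + 21*n - 28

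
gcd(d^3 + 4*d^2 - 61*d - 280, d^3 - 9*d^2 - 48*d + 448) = d^2 - d - 56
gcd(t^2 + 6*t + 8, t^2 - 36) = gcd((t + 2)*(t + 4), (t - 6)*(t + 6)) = 1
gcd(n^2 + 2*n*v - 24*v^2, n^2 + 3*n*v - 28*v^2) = -n + 4*v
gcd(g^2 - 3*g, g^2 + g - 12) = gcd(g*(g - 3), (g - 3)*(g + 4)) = g - 3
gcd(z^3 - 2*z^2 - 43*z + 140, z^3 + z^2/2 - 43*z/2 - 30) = z - 5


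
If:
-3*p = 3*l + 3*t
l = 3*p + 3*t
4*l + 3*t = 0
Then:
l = 0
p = 0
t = 0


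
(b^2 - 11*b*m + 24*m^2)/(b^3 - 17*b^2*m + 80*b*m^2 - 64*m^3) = (b - 3*m)/(b^2 - 9*b*m + 8*m^2)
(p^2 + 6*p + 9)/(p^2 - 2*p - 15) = (p + 3)/(p - 5)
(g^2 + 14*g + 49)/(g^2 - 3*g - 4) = (g^2 + 14*g + 49)/(g^2 - 3*g - 4)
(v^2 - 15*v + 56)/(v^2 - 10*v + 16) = (v - 7)/(v - 2)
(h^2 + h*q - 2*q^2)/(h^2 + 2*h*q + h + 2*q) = (h - q)/(h + 1)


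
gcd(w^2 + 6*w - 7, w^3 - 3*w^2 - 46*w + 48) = w - 1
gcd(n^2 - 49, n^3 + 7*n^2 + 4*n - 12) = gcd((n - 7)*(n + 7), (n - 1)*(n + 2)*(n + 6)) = 1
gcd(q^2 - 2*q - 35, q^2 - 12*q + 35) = q - 7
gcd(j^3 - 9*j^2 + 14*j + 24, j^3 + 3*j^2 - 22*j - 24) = j^2 - 3*j - 4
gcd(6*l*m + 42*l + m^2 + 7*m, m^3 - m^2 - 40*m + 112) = m + 7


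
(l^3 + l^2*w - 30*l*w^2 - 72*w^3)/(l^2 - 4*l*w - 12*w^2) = (l^2 + 7*l*w + 12*w^2)/(l + 2*w)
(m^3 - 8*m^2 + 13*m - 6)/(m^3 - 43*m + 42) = (m - 1)/(m + 7)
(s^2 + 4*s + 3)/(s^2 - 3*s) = (s^2 + 4*s + 3)/(s*(s - 3))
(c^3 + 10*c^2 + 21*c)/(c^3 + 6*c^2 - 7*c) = (c + 3)/(c - 1)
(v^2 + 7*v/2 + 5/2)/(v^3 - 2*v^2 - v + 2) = (v + 5/2)/(v^2 - 3*v + 2)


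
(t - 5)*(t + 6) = t^2 + t - 30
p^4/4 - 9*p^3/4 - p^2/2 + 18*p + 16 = (p/2 + 1/2)*(p/2 + 1)*(p - 8)*(p - 4)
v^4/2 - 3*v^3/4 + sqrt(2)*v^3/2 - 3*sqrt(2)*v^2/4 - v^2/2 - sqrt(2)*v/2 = v*(v/2 + sqrt(2)/2)*(v - 2)*(v + 1/2)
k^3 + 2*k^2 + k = k*(k + 1)^2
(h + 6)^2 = h^2 + 12*h + 36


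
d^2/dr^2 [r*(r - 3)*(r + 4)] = 6*r + 2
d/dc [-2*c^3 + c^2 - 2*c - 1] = -6*c^2 + 2*c - 2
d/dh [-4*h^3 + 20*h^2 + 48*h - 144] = -12*h^2 + 40*h + 48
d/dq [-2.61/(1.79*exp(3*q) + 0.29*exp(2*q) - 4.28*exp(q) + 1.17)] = (14.0157*exp(2*q) + 1.5138*exp(q) - 11.1708)*exp(q)/(1.79*exp(3*q) + 0.29*exp(2*q) - 4.28*exp(q) + 1.17)^2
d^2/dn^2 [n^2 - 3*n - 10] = 2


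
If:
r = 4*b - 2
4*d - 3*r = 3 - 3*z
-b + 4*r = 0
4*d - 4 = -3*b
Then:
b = 8/15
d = 3/5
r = 2/15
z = 1/3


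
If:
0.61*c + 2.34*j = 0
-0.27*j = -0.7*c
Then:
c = 0.00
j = 0.00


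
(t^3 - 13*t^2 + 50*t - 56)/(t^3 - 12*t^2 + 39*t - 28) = (t - 2)/(t - 1)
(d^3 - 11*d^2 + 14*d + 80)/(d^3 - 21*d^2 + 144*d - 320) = (d + 2)/(d - 8)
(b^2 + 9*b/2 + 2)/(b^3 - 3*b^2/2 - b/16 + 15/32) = 16*(b + 4)/(16*b^2 - 32*b + 15)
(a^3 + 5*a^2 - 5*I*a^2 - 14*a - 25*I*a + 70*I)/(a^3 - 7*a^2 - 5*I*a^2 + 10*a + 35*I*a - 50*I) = (a + 7)/(a - 5)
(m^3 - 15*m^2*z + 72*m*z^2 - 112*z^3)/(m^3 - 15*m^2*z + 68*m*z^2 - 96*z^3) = (m^2 - 11*m*z + 28*z^2)/(m^2 - 11*m*z + 24*z^2)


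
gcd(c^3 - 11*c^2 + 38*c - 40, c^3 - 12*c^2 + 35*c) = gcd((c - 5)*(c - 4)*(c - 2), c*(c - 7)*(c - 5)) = c - 5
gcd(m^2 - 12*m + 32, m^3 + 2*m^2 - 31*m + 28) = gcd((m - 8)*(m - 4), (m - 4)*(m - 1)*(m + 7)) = m - 4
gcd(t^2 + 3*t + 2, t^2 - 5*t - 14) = t + 2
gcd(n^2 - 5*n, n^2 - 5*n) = n^2 - 5*n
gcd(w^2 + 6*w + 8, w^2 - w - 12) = 1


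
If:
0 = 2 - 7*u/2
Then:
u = 4/7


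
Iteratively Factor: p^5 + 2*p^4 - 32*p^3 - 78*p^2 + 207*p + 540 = (p + 4)*(p^4 - 2*p^3 - 24*p^2 + 18*p + 135) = (p + 3)*(p + 4)*(p^3 - 5*p^2 - 9*p + 45) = (p - 5)*(p + 3)*(p + 4)*(p^2 - 9) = (p - 5)*(p - 3)*(p + 3)*(p + 4)*(p + 3)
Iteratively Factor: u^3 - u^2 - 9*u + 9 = (u - 3)*(u^2 + 2*u - 3) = (u - 3)*(u + 3)*(u - 1)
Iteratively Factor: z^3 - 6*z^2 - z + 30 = (z - 3)*(z^2 - 3*z - 10) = (z - 5)*(z - 3)*(z + 2)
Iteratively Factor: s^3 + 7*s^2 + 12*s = (s + 4)*(s^2 + 3*s) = (s + 3)*(s + 4)*(s)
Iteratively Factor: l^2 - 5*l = (l)*(l - 5)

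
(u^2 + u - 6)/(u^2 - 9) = (u - 2)/(u - 3)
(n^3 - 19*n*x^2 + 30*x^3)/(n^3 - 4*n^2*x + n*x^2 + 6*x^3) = (n + 5*x)/(n + x)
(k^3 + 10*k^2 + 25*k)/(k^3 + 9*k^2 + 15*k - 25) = k/(k - 1)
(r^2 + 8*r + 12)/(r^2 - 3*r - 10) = (r + 6)/(r - 5)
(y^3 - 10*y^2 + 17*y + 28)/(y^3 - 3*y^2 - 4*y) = (y - 7)/y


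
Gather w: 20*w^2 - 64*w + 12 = 20*w^2 - 64*w + 12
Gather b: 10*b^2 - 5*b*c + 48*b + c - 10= 10*b^2 + b*(48 - 5*c) + c - 10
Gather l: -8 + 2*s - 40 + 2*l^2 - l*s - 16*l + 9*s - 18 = 2*l^2 + l*(-s - 16) + 11*s - 66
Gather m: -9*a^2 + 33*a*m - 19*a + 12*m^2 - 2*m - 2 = -9*a^2 - 19*a + 12*m^2 + m*(33*a - 2) - 2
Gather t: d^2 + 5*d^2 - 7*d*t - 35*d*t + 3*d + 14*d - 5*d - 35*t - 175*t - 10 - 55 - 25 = 6*d^2 + 12*d + t*(-42*d - 210) - 90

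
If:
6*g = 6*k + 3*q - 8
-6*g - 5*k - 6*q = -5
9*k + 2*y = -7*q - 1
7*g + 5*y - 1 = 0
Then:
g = 641/87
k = 595/29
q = -2056/87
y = -880/87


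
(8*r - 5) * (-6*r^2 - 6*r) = -48*r^3 - 18*r^2 + 30*r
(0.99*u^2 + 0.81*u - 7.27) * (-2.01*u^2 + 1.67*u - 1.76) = -1.9899*u^4 + 0.0252000000000001*u^3 + 14.223*u^2 - 13.5665*u + 12.7952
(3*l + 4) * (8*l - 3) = 24*l^2 + 23*l - 12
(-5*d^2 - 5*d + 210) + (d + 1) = -5*d^2 - 4*d + 211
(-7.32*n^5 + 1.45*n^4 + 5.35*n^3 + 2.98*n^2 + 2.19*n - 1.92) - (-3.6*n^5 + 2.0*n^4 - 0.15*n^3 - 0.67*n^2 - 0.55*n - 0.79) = -3.72*n^5 - 0.55*n^4 + 5.5*n^3 + 3.65*n^2 + 2.74*n - 1.13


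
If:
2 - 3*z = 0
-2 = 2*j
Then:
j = -1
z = 2/3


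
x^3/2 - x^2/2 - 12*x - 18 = (x/2 + 1)*(x - 6)*(x + 3)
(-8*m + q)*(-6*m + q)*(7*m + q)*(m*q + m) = 336*m^4*q + 336*m^4 - 50*m^3*q^2 - 50*m^3*q - 7*m^2*q^3 - 7*m^2*q^2 + m*q^4 + m*q^3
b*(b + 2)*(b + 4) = b^3 + 6*b^2 + 8*b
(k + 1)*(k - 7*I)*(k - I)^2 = k^4 + k^3 - 9*I*k^3 - 15*k^2 - 9*I*k^2 - 15*k + 7*I*k + 7*I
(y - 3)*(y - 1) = y^2 - 4*y + 3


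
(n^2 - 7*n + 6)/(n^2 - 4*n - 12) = (n - 1)/(n + 2)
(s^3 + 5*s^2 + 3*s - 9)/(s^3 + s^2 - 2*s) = (s^2 + 6*s + 9)/(s*(s + 2))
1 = 1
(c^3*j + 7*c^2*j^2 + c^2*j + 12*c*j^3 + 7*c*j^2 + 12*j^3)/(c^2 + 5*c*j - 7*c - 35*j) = j*(c^3 + 7*c^2*j + c^2 + 12*c*j^2 + 7*c*j + 12*j^2)/(c^2 + 5*c*j - 7*c - 35*j)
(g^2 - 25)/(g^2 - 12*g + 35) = (g + 5)/(g - 7)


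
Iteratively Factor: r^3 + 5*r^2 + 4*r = (r + 4)*(r^2 + r) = (r + 1)*(r + 4)*(r)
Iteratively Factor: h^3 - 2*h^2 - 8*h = (h + 2)*(h^2 - 4*h) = (h - 4)*(h + 2)*(h)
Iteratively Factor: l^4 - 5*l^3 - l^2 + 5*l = (l - 5)*(l^3 - l) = l*(l - 5)*(l^2 - 1) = l*(l - 5)*(l - 1)*(l + 1)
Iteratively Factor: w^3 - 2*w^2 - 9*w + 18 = (w + 3)*(w^2 - 5*w + 6) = (w - 2)*(w + 3)*(w - 3)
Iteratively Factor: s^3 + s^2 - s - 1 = (s - 1)*(s^2 + 2*s + 1) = (s - 1)*(s + 1)*(s + 1)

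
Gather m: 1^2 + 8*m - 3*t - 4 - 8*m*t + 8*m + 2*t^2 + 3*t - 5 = m*(16 - 8*t) + 2*t^2 - 8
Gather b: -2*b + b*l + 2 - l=b*(l - 2) - l + 2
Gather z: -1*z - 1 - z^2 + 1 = -z^2 - z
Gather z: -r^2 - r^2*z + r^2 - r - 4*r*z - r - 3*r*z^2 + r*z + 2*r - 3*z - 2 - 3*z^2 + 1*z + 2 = z^2*(-3*r - 3) + z*(-r^2 - 3*r - 2)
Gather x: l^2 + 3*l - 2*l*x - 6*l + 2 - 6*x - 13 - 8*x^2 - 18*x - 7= l^2 - 3*l - 8*x^2 + x*(-2*l - 24) - 18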